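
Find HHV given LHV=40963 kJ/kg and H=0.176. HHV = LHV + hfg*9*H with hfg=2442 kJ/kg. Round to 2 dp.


HHV = LHV + hfg * 9 * H
Water addition = 2442 * 9 * 0.176 = 3868.128 kJ/kg
HHV = 40963 + 3868.128 = 44831.13 kJ/kg


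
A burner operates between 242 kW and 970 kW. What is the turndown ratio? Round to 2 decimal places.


TDR = Q_max / Q_min
TDR = 970 / 242 = 4.01


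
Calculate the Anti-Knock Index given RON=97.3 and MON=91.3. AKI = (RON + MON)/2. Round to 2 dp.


AKI = (RON + MON) / 2
AKI = (97.3 + 91.3) / 2
AKI = 188.6 / 2 = 94.30


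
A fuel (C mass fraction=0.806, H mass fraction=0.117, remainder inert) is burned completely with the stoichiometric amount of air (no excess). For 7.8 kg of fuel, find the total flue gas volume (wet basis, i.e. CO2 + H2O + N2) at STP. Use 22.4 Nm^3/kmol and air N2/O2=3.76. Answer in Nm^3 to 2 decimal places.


Per kg fuel: CO2 = (C/12 kmol)*22.4 = (0.806/12)*22.4 = 1.50453 Nm^3
Per kg fuel: H2O = (H/2 kmol)*22.4 = (0.117/2)*22.4 = 1.31040 Nm^3
O2 needed per kg fuel = C/12 + H/4 = 0.806/12 + 0.117/4 = 0.09641667 kmol
Per kg fuel: N2 = O2*3.76*22.4 = 0.09641667*3.76*22.4 = 8.12060 Nm^3
Total per kg = 1.50453 + 1.31040 + 8.12060 = 10.93553 Nm^3
Total = 10.93553 * 7.8 = 85.30 Nm^3


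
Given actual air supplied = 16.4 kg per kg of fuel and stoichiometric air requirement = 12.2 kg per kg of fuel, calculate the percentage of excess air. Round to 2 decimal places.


Excess air = actual - stoichiometric = 16.4 - 12.2 = 4.20 kg/kg fuel
Excess air % = (excess / stoich) * 100 = (4.20 / 12.2) * 100 = 34.43%


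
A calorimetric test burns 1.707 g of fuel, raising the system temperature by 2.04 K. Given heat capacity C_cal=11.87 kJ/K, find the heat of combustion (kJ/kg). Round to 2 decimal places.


Hc = C_cal * delta_T / m_fuel
Q_released = 11.87 * 2.04 = 24.2148 kJ
m_fuel = 1.707 g = 1.707/1000 kg = 0.001707 kg
Hc = 24.2148 / 0.001707 = 14185.59 kJ/kg


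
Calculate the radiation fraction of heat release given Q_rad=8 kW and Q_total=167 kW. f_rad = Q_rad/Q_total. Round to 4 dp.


f_rad = Q_rad / Q_total
f_rad = 8 / 167 = 0.0479


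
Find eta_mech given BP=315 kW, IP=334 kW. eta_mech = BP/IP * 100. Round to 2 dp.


eta_mech = (BP / IP) * 100
Ratio = 315 / 334 = 0.9431
eta_mech = 0.9431 * 100 = 94.31%


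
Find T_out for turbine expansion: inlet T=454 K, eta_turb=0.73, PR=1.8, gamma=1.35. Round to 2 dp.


T_out = T_in * (1 - eta * (1 - PR^(-(gamma-1)/gamma)))
Exponent = -(1.35-1)/1.35 = -0.25925926
PR^exp = 1.8^(-0.25925926) = 0.85865408
Factor = 1 - 0.73*(1 - 0.85865408) = 0.89681748
T_out = 454 * 0.89681748 = 407.16 K


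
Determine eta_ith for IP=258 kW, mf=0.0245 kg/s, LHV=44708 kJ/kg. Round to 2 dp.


eta_ith = (IP / (mf * LHV)) * 100
Denominator = 0.0245 * 44708 = 1095.3460 kW
eta_ith = (258 / 1095.3460) * 100 = 23.55%


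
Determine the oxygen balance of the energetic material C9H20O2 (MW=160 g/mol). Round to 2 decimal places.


OB = -1600 * (2C + H/2 - O) / MW
Inner = 2*9 + 20/2 - 2 = 26.00
OB = -1600 * 26.00 / 160 = -260.00%


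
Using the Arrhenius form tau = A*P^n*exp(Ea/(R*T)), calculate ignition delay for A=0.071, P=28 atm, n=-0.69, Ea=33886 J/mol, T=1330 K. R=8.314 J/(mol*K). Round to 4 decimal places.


tau = A * P^n * exp(Ea/(R*T))
P^n = 28^(-0.69) = 0.10033696
Ea/(R*T) = 33886/(8.314*1330) = 3.064493
exp(Ea/(R*T)) = 21.423599
tau = 0.071 * 0.10033696 * 21.423599 = 0.1526 ms


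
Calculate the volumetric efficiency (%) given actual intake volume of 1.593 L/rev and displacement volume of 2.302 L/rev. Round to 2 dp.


eta_v = (V_actual / V_disp) * 100
Ratio = 1.593 / 2.302 = 0.6920
eta_v = 0.6920 * 100 = 69.20%


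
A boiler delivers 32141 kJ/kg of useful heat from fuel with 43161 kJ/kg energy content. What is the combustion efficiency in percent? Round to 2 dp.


Efficiency = (Q_useful / Q_fuel) * 100
Efficiency = (32141 / 43161) * 100
Efficiency = 0.7447 * 100 = 74.47%


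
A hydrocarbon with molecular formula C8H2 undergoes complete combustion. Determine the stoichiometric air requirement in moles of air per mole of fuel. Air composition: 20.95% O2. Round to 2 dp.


Balanced combustion: C8H2 + 8.5 O2 -> 8 CO2 + 1 H2O
O2 needed = C + H/4 = 8 + 2/4 = 8.50 moles
Air moles = O2 / 0.2095 = 8.50 / 0.2095 = 40.57 moles air


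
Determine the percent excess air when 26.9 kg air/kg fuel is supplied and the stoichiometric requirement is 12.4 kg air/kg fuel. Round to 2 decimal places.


Excess air = actual - stoichiometric = 26.9 - 12.4 = 14.50 kg/kg fuel
Excess air % = (excess / stoich) * 100 = (14.50 / 12.4) * 100 = 116.94%


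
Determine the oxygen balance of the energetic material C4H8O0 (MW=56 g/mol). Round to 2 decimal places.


OB = -1600 * (2C + H/2 - O) / MW
Inner = 2*4 + 8/2 - 0 = 12.00
OB = -1600 * 12.00 / 56 = -342.86%


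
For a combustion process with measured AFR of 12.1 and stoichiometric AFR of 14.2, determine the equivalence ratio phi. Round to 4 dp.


phi = AFR_stoich / AFR_actual
phi = 14.2 / 12.1 = 1.1736


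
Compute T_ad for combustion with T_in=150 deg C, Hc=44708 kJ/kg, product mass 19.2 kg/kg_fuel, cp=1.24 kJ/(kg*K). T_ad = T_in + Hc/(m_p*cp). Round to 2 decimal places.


T_ad = T_in + Hc / (m_p * cp)
Denominator = 19.2 * 1.24 = 23.8080
Temperature rise = 44708 / 23.8080 = 1877.86 K
T_ad = 150 + 1877.86 = 2027.86 deg C


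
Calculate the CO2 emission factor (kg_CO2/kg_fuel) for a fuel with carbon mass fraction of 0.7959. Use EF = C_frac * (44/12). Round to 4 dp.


EF = C_frac * (M_CO2 / M_C)
EF = 0.7959 * (44/12)
EF = 0.7959 * 3.666667 = 2.9183 kg_CO2/kg_fuel


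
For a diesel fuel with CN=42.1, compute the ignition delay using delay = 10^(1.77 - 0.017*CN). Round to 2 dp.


delay = 10^(1.77 - 0.017*CN)
Exponent = 1.77 - 0.017*42.1 = 1.0543
delay = 10^1.0543 = 11.33 ms


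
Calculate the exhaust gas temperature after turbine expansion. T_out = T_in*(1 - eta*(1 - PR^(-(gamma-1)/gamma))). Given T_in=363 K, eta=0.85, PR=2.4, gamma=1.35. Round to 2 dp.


T_out = T_in * (1 - eta * (1 - PR^(-(gamma-1)/gamma)))
Exponent = -(1.35-1)/1.35 = -0.25925926
PR^exp = 2.4^(-0.25925926) = 0.79694200
Factor = 1 - 0.85*(1 - 0.79694200) = 0.82740070
T_out = 363 * 0.82740070 = 300.35 K


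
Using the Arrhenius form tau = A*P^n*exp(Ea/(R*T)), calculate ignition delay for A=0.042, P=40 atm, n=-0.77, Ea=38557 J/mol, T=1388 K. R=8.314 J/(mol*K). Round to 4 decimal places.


tau = A * P^n * exp(Ea/(R*T))
P^n = 40^(-0.77) = 0.05840013
Ea/(R*T) = 38557/(8.314*1388) = 3.341210
exp(Ea/(R*T)) = 28.253287
tau = 0.042 * 0.05840013 * 28.253287 = 0.0693 ms


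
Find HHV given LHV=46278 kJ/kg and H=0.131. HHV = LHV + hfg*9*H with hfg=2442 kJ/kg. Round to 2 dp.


HHV = LHV + hfg * 9 * H
Water addition = 2442 * 9 * 0.131 = 2879.118 kJ/kg
HHV = 46278 + 2879.118 = 49157.12 kJ/kg


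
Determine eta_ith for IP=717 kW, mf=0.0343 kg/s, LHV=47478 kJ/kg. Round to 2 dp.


eta_ith = (IP / (mf * LHV)) * 100
Denominator = 0.0343 * 47478 = 1628.4954 kW
eta_ith = (717 / 1628.4954) * 100 = 44.03%


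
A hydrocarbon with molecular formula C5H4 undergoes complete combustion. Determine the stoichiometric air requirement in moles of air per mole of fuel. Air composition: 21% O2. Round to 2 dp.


Balanced combustion: C5H4 + 6 O2 -> 5 CO2 + 2 H2O
O2 needed = C + H/4 = 5 + 4/4 = 6.00 moles
Air moles = O2 / 0.21 = 6.00 / 0.21 = 28.57 moles air


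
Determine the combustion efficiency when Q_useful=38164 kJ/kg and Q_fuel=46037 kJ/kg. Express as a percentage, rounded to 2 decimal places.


Efficiency = (Q_useful / Q_fuel) * 100
Efficiency = (38164 / 46037) * 100
Efficiency = 0.8290 * 100 = 82.90%


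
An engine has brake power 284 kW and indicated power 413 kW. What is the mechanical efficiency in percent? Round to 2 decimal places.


eta_mech = (BP / IP) * 100
Ratio = 284 / 413 = 0.6877
eta_mech = 0.6877 * 100 = 68.77%


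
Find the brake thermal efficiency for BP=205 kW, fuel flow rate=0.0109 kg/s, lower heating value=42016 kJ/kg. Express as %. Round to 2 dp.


eta_BTE = (BP / (mf * LHV)) * 100
Denominator = 0.0109 * 42016 = 457.9744 kW
eta_BTE = (205 / 457.9744) * 100 = 44.76%


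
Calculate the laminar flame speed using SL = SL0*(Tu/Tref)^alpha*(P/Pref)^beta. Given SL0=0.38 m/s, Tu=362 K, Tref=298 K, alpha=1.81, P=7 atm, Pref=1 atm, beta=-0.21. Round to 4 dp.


SL = SL0 * (Tu/Tref)^alpha * (P/Pref)^beta
T ratio = 362/298 = 1.21476510
(T ratio)^alpha = 1.21476510^1.81 = 1.422103
(P/Pref)^beta = 7^(-0.21) = 0.664553
SL = 0.38 * 1.422103 * 0.664553 = 0.3591 m/s


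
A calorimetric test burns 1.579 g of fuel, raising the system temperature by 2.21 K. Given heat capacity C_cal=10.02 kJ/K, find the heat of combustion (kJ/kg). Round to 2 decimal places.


Hc = C_cal * delta_T / m_fuel
Q_released = 10.02 * 2.21 = 22.1442 kJ
m_fuel = 1.579 g = 1.579/1000 kg = 0.001579 kg
Hc = 22.1442 / 0.001579 = 14024.19 kJ/kg


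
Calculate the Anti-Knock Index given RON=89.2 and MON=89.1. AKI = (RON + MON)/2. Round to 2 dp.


AKI = (RON + MON) / 2
AKI = (89.2 + 89.1) / 2
AKI = 178.3 / 2 = 89.15


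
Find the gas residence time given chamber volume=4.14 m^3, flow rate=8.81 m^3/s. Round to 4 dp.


tau = V / Q_flow
tau = 4.14 / 8.81 = 0.4699 s


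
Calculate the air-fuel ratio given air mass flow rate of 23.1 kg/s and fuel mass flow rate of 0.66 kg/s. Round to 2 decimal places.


AFR = m_air / m_fuel
AFR = 23.1 / 0.66 = 35.00


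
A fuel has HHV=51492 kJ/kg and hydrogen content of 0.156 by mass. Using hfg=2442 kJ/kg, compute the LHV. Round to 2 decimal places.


LHV = HHV - hfg * 9 * H
Water correction = 2442 * 9 * 0.156 = 3428.568 kJ/kg
LHV = 51492 - 3428.568 = 48063.43 kJ/kg


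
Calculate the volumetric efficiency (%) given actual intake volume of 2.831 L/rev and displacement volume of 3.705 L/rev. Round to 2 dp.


eta_v = (V_actual / V_disp) * 100
Ratio = 2.831 / 3.705 = 0.7641
eta_v = 0.7641 * 100 = 76.41%


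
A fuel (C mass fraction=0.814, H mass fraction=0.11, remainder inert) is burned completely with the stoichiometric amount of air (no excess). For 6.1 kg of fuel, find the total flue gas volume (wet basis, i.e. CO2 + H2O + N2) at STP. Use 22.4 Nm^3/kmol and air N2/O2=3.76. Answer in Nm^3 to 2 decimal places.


Per kg fuel: CO2 = (C/12 kmol)*22.4 = (0.814/12)*22.4 = 1.51947 Nm^3
Per kg fuel: H2O = (H/2 kmol)*22.4 = (0.11/2)*22.4 = 1.23200 Nm^3
O2 needed per kg fuel = C/12 + H/4 = 0.814/12 + 0.11/4 = 0.09533333 kmol
Per kg fuel: N2 = O2*3.76*22.4 = 0.09533333*3.76*22.4 = 8.02935 Nm^3
Total per kg = 1.51947 + 1.23200 + 8.02935 = 10.78082 Nm^3
Total = 10.78082 * 6.1 = 65.76 Nm^3


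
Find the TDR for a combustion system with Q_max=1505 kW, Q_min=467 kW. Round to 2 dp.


TDR = Q_max / Q_min
TDR = 1505 / 467 = 3.22


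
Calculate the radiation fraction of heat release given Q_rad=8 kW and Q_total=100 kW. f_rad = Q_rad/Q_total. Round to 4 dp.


f_rad = Q_rad / Q_total
f_rad = 8 / 100 = 0.0800


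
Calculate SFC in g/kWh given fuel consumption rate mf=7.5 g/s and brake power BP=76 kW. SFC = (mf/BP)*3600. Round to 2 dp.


SFC = (mf / BP) * 3600
Rate = 7.5 / 76 = 0.098684 g/(s*kW)
SFC = 0.098684 * 3600 = 355.26 g/kWh


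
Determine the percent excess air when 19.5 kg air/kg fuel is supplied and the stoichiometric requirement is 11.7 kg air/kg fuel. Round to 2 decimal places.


Excess air = actual - stoichiometric = 19.5 - 11.7 = 7.80 kg/kg fuel
Excess air % = (excess / stoich) * 100 = (7.80 / 11.7) * 100 = 66.67%


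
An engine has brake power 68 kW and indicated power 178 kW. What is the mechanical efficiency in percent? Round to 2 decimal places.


eta_mech = (BP / IP) * 100
Ratio = 68 / 178 = 0.3820
eta_mech = 0.3820 * 100 = 38.20%


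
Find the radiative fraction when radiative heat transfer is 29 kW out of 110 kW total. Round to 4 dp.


f_rad = Q_rad / Q_total
f_rad = 29 / 110 = 0.2636


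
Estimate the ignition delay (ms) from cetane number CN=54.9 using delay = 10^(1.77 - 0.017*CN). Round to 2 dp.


delay = 10^(1.77 - 0.017*CN)
Exponent = 1.77 - 0.017*54.9 = 0.8367
delay = 10^0.8367 = 6.87 ms


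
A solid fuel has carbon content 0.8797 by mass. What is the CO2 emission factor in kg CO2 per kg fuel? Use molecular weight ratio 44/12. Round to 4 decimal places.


EF = C_frac * (M_CO2 / M_C)
EF = 0.8797 * (44/12)
EF = 0.8797 * 3.666667 = 3.2256 kg_CO2/kg_fuel


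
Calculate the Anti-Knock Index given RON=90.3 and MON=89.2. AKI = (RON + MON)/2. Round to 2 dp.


AKI = (RON + MON) / 2
AKI = (90.3 + 89.2) / 2
AKI = 179.5 / 2 = 89.75


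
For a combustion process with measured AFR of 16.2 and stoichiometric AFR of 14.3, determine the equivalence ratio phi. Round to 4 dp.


phi = AFR_stoich / AFR_actual
phi = 14.3 / 16.2 = 0.8827


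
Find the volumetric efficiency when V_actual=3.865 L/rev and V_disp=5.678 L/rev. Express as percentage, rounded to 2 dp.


eta_v = (V_actual / V_disp) * 100
Ratio = 3.865 / 5.678 = 0.6807
eta_v = 0.6807 * 100 = 68.07%


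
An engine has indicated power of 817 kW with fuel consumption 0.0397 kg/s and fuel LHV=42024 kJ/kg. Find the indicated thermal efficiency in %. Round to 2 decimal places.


eta_ith = (IP / (mf * LHV)) * 100
Denominator = 0.0397 * 42024 = 1668.3528 kW
eta_ith = (817 / 1668.3528) * 100 = 48.97%


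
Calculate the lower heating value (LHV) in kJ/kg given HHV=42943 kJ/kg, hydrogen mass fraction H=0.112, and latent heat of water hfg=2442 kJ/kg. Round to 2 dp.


LHV = HHV - hfg * 9 * H
Water correction = 2442 * 9 * 0.112 = 2461.536 kJ/kg
LHV = 42943 - 2461.536 = 40481.46 kJ/kg


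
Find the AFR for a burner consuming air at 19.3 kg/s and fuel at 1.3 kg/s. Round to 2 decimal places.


AFR = m_air / m_fuel
AFR = 19.3 / 1.3 = 14.85


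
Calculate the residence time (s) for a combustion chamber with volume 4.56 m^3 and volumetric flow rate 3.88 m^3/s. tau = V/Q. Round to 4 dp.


tau = V / Q_flow
tau = 4.56 / 3.88 = 1.1753 s


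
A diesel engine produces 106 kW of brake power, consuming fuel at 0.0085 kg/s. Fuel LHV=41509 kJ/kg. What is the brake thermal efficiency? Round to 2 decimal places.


eta_BTE = (BP / (mf * LHV)) * 100
Denominator = 0.0085 * 41509 = 352.8265 kW
eta_BTE = (106 / 352.8265) * 100 = 30.04%


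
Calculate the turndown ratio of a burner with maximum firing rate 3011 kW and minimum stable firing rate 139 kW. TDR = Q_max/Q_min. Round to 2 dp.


TDR = Q_max / Q_min
TDR = 3011 / 139 = 21.66


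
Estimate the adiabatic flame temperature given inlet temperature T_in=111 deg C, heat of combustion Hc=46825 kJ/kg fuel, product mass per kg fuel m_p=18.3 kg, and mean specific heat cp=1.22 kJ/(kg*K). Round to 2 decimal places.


T_ad = T_in + Hc / (m_p * cp)
Denominator = 18.3 * 1.22 = 22.3260
Temperature rise = 46825 / 22.3260 = 2097.33 K
T_ad = 111 + 2097.33 = 2208.33 deg C


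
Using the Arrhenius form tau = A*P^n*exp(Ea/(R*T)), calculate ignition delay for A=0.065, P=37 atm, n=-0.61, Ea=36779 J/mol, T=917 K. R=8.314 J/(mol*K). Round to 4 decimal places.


tau = A * P^n * exp(Ea/(R*T))
P^n = 37^(-0.61) = 0.11050882
Ea/(R*T) = 36779/(8.314*917) = 4.824147
exp(Ea/(R*T)) = 124.480280
tau = 0.065 * 0.11050882 * 124.480280 = 0.8942 ms


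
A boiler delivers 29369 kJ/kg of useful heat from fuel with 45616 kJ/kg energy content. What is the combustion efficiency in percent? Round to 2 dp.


Efficiency = (Q_useful / Q_fuel) * 100
Efficiency = (29369 / 45616) * 100
Efficiency = 0.6438 * 100 = 64.38%


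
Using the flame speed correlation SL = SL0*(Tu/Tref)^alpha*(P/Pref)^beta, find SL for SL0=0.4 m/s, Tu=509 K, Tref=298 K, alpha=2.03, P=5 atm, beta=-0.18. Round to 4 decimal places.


SL = SL0 * (Tu/Tref)^alpha * (P/Pref)^beta
T ratio = 509/298 = 1.70805369
(T ratio)^alpha = 1.70805369^2.03 = 2.964682
(P/Pref)^beta = 5^(-0.18) = 0.748489
SL = 0.4 * 2.964682 * 0.748489 = 0.8876 m/s


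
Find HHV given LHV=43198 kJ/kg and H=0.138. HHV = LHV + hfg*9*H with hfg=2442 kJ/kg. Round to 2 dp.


HHV = LHV + hfg * 9 * H
Water addition = 2442 * 9 * 0.138 = 3032.964 kJ/kg
HHV = 43198 + 3032.964 = 46230.96 kJ/kg


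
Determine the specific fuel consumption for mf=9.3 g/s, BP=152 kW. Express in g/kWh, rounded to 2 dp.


SFC = (mf / BP) * 3600
Rate = 9.3 / 152 = 0.061184 g/(s*kW)
SFC = 0.061184 * 3600 = 220.26 g/kWh


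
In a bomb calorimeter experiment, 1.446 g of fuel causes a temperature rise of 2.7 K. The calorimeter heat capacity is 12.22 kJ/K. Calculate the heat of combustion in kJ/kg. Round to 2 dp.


Hc = C_cal * delta_T / m_fuel
Q_released = 12.22 * 2.7 = 32.9940 kJ
m_fuel = 1.446 g = 1.446/1000 kg = 0.001446 kg
Hc = 32.9940 / 0.001446 = 22817.43 kJ/kg


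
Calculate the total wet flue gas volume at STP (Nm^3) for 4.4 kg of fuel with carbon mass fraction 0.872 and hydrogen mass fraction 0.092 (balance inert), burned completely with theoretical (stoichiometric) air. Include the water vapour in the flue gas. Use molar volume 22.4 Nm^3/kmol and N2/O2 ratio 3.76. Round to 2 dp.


Per kg fuel: CO2 = (C/12 kmol)*22.4 = (0.872/12)*22.4 = 1.62773 Nm^3
Per kg fuel: H2O = (H/2 kmol)*22.4 = (0.092/2)*22.4 = 1.03040 Nm^3
O2 needed per kg fuel = C/12 + H/4 = 0.872/12 + 0.092/4 = 0.09566667 kmol
Per kg fuel: N2 = O2*3.76*22.4 = 0.09566667*3.76*22.4 = 8.05743 Nm^3
Total per kg = 1.62773 + 1.03040 + 8.05743 = 10.71556 Nm^3
Total = 10.71556 * 4.4 = 47.15 Nm^3


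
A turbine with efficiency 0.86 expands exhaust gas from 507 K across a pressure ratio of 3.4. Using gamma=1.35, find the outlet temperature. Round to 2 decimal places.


T_out = T_in * (1 - eta * (1 - PR^(-(gamma-1)/gamma)))
Exponent = -(1.35-1)/1.35 = -0.25925926
PR^exp = 3.4^(-0.25925926) = 0.72813041
Factor = 1 - 0.86*(1 - 0.72813041) = 0.76619215
T_out = 507 * 0.76619215 = 388.46 K


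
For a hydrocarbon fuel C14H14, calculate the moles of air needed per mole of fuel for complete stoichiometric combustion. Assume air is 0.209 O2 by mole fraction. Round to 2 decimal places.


Balanced combustion: C14H14 + 17.5 O2 -> 14 CO2 + 7 H2O
O2 needed = C + H/4 = 14 + 14/4 = 17.50 moles
Air moles = O2 / 0.209 = 17.50 / 0.209 = 83.73 moles air


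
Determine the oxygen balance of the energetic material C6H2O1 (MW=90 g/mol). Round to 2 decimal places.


OB = -1600 * (2C + H/2 - O) / MW
Inner = 2*6 + 2/2 - 1 = 12.00
OB = -1600 * 12.00 / 90 = -213.33%


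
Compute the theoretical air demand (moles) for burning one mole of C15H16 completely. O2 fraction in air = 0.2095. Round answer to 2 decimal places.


Balanced combustion: C15H16 + 19 O2 -> 15 CO2 + 8 H2O
O2 needed = C + H/4 = 15 + 16/4 = 19.00 moles
Air moles = O2 / 0.2095 = 19.00 / 0.2095 = 90.69 moles air


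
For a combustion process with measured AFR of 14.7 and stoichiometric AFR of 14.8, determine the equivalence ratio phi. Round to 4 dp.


phi = AFR_stoich / AFR_actual
phi = 14.8 / 14.7 = 1.0068


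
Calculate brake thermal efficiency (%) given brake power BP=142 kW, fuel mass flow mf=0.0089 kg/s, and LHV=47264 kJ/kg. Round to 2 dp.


eta_BTE = (BP / (mf * LHV)) * 100
Denominator = 0.0089 * 47264 = 420.6496 kW
eta_BTE = (142 / 420.6496) * 100 = 33.76%


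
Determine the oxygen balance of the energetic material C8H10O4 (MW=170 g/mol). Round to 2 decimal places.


OB = -1600 * (2C + H/2 - O) / MW
Inner = 2*8 + 10/2 - 4 = 17.00
OB = -1600 * 17.00 / 170 = -160.00%


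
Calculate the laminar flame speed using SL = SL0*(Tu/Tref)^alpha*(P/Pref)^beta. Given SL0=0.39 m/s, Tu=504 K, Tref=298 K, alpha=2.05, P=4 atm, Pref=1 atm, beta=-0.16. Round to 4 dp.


SL = SL0 * (Tu/Tref)^alpha * (P/Pref)^beta
T ratio = 504/298 = 1.69127517
(T ratio)^alpha = 1.69127517^2.05 = 2.936563
(P/Pref)^beta = 4^(-0.16) = 0.801070
SL = 0.39 * 2.936563 * 0.801070 = 0.9174 m/s


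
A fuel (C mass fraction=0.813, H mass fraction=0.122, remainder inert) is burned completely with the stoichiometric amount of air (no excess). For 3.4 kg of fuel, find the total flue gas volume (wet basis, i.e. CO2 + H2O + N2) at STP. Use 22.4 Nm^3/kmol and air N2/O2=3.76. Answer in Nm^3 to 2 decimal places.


Per kg fuel: CO2 = (C/12 kmol)*22.4 = (0.813/12)*22.4 = 1.51760 Nm^3
Per kg fuel: H2O = (H/2 kmol)*22.4 = (0.122/2)*22.4 = 1.36640 Nm^3
O2 needed per kg fuel = C/12 + H/4 = 0.813/12 + 0.122/4 = 0.09825000 kmol
Per kg fuel: N2 = O2*3.76*22.4 = 0.09825000*3.76*22.4 = 8.27501 Nm^3
Total per kg = 1.51760 + 1.36640 + 8.27501 = 11.15901 Nm^3
Total = 11.15901 * 3.4 = 37.94 Nm^3


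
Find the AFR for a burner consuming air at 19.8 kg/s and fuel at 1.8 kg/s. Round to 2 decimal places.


AFR = m_air / m_fuel
AFR = 19.8 / 1.8 = 11.00


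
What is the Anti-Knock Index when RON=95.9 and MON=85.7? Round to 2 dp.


AKI = (RON + MON) / 2
AKI = (95.9 + 85.7) / 2
AKI = 181.6 / 2 = 90.80


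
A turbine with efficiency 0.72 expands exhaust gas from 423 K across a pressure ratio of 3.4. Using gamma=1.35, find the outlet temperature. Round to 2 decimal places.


T_out = T_in * (1 - eta * (1 - PR^(-(gamma-1)/gamma)))
Exponent = -(1.35-1)/1.35 = -0.25925926
PR^exp = 3.4^(-0.25925926) = 0.72813041
Factor = 1 - 0.72*(1 - 0.72813041) = 0.80425390
T_out = 423 * 0.80425390 = 340.20 K


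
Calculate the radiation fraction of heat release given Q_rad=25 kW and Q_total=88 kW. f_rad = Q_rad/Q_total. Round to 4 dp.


f_rad = Q_rad / Q_total
f_rad = 25 / 88 = 0.2841


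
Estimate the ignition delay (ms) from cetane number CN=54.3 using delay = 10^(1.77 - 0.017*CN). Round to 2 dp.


delay = 10^(1.77 - 0.017*CN)
Exponent = 1.77 - 0.017*54.3 = 0.8469
delay = 10^0.8469 = 7.03 ms


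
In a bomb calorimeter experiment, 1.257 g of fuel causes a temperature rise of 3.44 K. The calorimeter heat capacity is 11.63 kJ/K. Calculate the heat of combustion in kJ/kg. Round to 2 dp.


Hc = C_cal * delta_T / m_fuel
Q_released = 11.63 * 3.44 = 40.0072 kJ
m_fuel = 1.257 g = 1.257/1000 kg = 0.001257 kg
Hc = 40.0072 / 0.001257 = 31827.53 kJ/kg


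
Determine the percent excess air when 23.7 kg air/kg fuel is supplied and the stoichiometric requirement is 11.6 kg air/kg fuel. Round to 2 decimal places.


Excess air = actual - stoichiometric = 23.7 - 11.6 = 12.10 kg/kg fuel
Excess air % = (excess / stoich) * 100 = (12.10 / 11.6) * 100 = 104.31%


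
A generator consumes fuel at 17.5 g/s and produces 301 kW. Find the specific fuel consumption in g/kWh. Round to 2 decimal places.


SFC = (mf / BP) * 3600
Rate = 17.5 / 301 = 0.058140 g/(s*kW)
SFC = 0.058140 * 3600 = 209.30 g/kWh


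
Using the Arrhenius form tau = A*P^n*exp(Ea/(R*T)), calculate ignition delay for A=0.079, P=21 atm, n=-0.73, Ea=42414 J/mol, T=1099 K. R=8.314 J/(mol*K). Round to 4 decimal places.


tau = A * P^n * exp(Ea/(R*T))
P^n = 21^(-0.73) = 0.10833778
Ea/(R*T) = 42414/(8.314*1099) = 4.641961
exp(Ea/(R*T)) = 103.747633
tau = 0.079 * 0.10833778 * 103.747633 = 0.8879 ms


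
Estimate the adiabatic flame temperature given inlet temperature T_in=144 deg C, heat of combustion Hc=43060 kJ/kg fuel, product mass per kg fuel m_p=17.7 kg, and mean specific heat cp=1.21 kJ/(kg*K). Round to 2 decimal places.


T_ad = T_in + Hc / (m_p * cp)
Denominator = 17.7 * 1.21 = 21.4170
Temperature rise = 43060 / 21.4170 = 2010.55 K
T_ad = 144 + 2010.55 = 2154.55 deg C


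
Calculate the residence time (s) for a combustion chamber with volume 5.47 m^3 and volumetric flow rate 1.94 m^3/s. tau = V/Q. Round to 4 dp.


tau = V / Q_flow
tau = 5.47 / 1.94 = 2.8196 s


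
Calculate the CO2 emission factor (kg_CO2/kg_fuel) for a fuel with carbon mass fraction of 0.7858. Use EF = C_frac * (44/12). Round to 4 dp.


EF = C_frac * (M_CO2 / M_C)
EF = 0.7858 * (44/12)
EF = 0.7858 * 3.666667 = 2.8813 kg_CO2/kg_fuel


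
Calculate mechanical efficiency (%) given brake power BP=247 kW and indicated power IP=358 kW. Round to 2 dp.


eta_mech = (BP / IP) * 100
Ratio = 247 / 358 = 0.6899
eta_mech = 0.6899 * 100 = 68.99%


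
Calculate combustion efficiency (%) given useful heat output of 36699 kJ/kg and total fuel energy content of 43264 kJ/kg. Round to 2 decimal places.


Efficiency = (Q_useful / Q_fuel) * 100
Efficiency = (36699 / 43264) * 100
Efficiency = 0.8483 * 100 = 84.83%


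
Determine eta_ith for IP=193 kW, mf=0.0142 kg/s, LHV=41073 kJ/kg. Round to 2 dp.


eta_ith = (IP / (mf * LHV)) * 100
Denominator = 0.0142 * 41073 = 583.2366 kW
eta_ith = (193 / 583.2366) * 100 = 33.09%


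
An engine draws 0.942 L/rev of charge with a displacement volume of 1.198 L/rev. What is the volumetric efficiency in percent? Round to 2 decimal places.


eta_v = (V_actual / V_disp) * 100
Ratio = 0.942 / 1.198 = 0.7863
eta_v = 0.7863 * 100 = 78.63%


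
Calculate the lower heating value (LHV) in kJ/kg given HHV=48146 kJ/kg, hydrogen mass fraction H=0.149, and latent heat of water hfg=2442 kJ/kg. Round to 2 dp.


LHV = HHV - hfg * 9 * H
Water correction = 2442 * 9 * 0.149 = 3274.722 kJ/kg
LHV = 48146 - 3274.722 = 44871.28 kJ/kg


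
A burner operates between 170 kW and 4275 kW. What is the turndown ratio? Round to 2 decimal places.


TDR = Q_max / Q_min
TDR = 4275 / 170 = 25.15


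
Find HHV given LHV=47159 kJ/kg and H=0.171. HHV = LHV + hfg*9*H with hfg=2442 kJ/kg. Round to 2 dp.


HHV = LHV + hfg * 9 * H
Water addition = 2442 * 9 * 0.171 = 3758.238 kJ/kg
HHV = 47159 + 3758.238 = 50917.24 kJ/kg


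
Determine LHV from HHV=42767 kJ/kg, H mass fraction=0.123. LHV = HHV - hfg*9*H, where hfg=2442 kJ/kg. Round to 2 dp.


LHV = HHV - hfg * 9 * H
Water correction = 2442 * 9 * 0.123 = 2703.294 kJ/kg
LHV = 42767 - 2703.294 = 40063.71 kJ/kg


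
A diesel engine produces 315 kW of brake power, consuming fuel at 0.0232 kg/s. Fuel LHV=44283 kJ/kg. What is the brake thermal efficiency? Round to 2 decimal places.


eta_BTE = (BP / (mf * LHV)) * 100
Denominator = 0.0232 * 44283 = 1027.3656 kW
eta_BTE = (315 / 1027.3656) * 100 = 30.66%


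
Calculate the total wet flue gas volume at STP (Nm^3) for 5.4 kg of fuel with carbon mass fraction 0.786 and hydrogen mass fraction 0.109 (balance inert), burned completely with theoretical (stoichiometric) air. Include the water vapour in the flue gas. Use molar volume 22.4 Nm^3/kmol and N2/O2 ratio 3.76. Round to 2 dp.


Per kg fuel: CO2 = (C/12 kmol)*22.4 = (0.786/12)*22.4 = 1.46720 Nm^3
Per kg fuel: H2O = (H/2 kmol)*22.4 = (0.109/2)*22.4 = 1.22080 Nm^3
O2 needed per kg fuel = C/12 + H/4 = 0.786/12 + 0.109/4 = 0.09275000 kmol
Per kg fuel: N2 = O2*3.76*22.4 = 0.09275000*3.76*22.4 = 7.81178 Nm^3
Total per kg = 1.46720 + 1.22080 + 7.81178 = 10.49978 Nm^3
Total = 10.49978 * 5.4 = 56.70 Nm^3


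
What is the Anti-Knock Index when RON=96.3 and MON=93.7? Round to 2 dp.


AKI = (RON + MON) / 2
AKI = (96.3 + 93.7) / 2
AKI = 190.0 / 2 = 95.00


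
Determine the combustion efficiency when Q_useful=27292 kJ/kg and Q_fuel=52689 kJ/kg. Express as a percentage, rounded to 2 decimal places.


Efficiency = (Q_useful / Q_fuel) * 100
Efficiency = (27292 / 52689) * 100
Efficiency = 0.5180 * 100 = 51.80%


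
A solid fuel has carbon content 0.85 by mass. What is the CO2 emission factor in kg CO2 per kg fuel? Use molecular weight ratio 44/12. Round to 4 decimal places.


EF = C_frac * (M_CO2 / M_C)
EF = 0.85 * (44/12)
EF = 0.85 * 3.666667 = 3.1167 kg_CO2/kg_fuel


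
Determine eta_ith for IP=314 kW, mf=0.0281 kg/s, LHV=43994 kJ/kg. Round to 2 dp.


eta_ith = (IP / (mf * LHV)) * 100
Denominator = 0.0281 * 43994 = 1236.2314 kW
eta_ith = (314 / 1236.2314) * 100 = 25.40%


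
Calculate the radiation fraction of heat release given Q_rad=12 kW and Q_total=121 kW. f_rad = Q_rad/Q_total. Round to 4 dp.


f_rad = Q_rad / Q_total
f_rad = 12 / 121 = 0.0992


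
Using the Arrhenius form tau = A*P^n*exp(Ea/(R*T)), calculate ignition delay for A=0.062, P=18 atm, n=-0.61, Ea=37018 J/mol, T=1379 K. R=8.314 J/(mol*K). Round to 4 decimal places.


tau = A * P^n * exp(Ea/(R*T))
P^n = 18^(-0.61) = 0.17150776
Ea/(R*T) = 37018/(8.314*1379) = 3.228782
exp(Ea/(R*T)) = 25.248874
tau = 0.062 * 0.17150776 * 25.248874 = 0.2685 ms


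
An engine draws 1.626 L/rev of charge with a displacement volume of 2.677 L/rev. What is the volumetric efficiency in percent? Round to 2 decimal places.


eta_v = (V_actual / V_disp) * 100
Ratio = 1.626 / 2.677 = 0.6074
eta_v = 0.6074 * 100 = 60.74%


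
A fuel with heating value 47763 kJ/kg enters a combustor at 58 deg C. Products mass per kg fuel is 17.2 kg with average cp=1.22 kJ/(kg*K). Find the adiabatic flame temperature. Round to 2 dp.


T_ad = T_in + Hc / (m_p * cp)
Denominator = 17.2 * 1.22 = 20.9840
Temperature rise = 47763 / 20.9840 = 2276.16 K
T_ad = 58 + 2276.16 = 2334.16 deg C


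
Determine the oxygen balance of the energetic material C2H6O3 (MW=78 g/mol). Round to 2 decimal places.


OB = -1600 * (2C + H/2 - O) / MW
Inner = 2*2 + 6/2 - 3 = 4.00
OB = -1600 * 4.00 / 78 = -82.05%


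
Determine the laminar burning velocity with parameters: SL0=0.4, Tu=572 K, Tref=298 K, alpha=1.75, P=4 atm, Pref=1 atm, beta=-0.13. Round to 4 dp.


SL = SL0 * (Tu/Tref)^alpha * (P/Pref)^beta
T ratio = 572/298 = 1.91946309
(T ratio)^alpha = 1.91946309^1.75 = 3.130146
(P/Pref)^beta = 4^(-0.13) = 0.835088
SL = 0.4 * 3.130146 * 0.835088 = 1.0456 m/s


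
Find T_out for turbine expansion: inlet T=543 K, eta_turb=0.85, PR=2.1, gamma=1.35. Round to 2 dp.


T_out = T_in * (1 - eta * (1 - PR^(-(gamma-1)/gamma)))
Exponent = -(1.35-1)/1.35 = -0.25925926
PR^exp = 2.1^(-0.25925926) = 0.82501466
Factor = 1 - 0.85*(1 - 0.82501466) = 0.85126246
T_out = 543 * 0.85126246 = 462.24 K


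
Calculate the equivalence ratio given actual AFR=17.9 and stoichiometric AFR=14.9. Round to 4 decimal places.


phi = AFR_stoich / AFR_actual
phi = 14.9 / 17.9 = 0.8324


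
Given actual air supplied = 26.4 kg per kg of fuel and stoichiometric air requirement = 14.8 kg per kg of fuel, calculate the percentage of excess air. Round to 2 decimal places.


Excess air = actual - stoichiometric = 26.4 - 14.8 = 11.60 kg/kg fuel
Excess air % = (excess / stoich) * 100 = (11.60 / 14.8) * 100 = 78.38%


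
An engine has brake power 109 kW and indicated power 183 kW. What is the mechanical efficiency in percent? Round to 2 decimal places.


eta_mech = (BP / IP) * 100
Ratio = 109 / 183 = 0.5956
eta_mech = 0.5956 * 100 = 59.56%


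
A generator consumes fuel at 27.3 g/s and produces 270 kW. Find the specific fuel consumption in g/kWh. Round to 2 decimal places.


SFC = (mf / BP) * 3600
Rate = 27.3 / 270 = 0.101111 g/(s*kW)
SFC = 0.101111 * 3600 = 364.00 g/kWh


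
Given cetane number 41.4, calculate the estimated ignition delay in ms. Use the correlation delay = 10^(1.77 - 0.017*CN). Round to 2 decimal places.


delay = 10^(1.77 - 0.017*CN)
Exponent = 1.77 - 0.017*41.4 = 1.0662
delay = 10^1.0662 = 11.65 ms


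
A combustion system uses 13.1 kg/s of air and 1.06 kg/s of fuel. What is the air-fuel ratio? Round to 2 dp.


AFR = m_air / m_fuel
AFR = 13.1 / 1.06 = 12.36


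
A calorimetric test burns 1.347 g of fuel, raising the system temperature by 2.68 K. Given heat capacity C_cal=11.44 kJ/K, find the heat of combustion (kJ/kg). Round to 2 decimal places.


Hc = C_cal * delta_T / m_fuel
Q_released = 11.44 * 2.68 = 30.6592 kJ
m_fuel = 1.347 g = 1.347/1000 kg = 0.001347 kg
Hc = 30.6592 / 0.001347 = 22761.10 kJ/kg


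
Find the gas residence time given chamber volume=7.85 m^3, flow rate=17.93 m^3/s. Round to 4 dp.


tau = V / Q_flow
tau = 7.85 / 17.93 = 0.4378 s


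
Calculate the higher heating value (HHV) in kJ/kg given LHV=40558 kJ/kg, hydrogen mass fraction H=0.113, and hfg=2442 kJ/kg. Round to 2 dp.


HHV = LHV + hfg * 9 * H
Water addition = 2442 * 9 * 0.113 = 2483.514 kJ/kg
HHV = 40558 + 2483.514 = 43041.51 kJ/kg


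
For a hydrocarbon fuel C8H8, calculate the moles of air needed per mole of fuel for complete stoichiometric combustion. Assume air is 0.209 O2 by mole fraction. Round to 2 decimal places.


Balanced combustion: C8H8 + 10 O2 -> 8 CO2 + 4 H2O
O2 needed = C + H/4 = 8 + 8/4 = 10.00 moles
Air moles = O2 / 0.209 = 10.00 / 0.209 = 47.85 moles air


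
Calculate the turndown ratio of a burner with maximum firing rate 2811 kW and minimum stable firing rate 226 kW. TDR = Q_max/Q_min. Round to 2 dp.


TDR = Q_max / Q_min
TDR = 2811 / 226 = 12.44


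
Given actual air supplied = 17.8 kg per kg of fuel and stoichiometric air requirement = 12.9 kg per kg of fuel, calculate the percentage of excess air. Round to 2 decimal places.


Excess air = actual - stoichiometric = 17.8 - 12.9 = 4.90 kg/kg fuel
Excess air % = (excess / stoich) * 100 = (4.90 / 12.9) * 100 = 37.98%


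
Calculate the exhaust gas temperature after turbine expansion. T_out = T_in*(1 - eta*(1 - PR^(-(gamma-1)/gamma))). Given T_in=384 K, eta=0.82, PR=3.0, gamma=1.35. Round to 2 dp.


T_out = T_in * (1 - eta * (1 - PR^(-(gamma-1)/gamma)))
Exponent = -(1.35-1)/1.35 = -0.25925926
PR^exp = 3.0^(-0.25925926) = 0.75214556
Factor = 1 - 0.82*(1 - 0.75214556) = 0.79675936
T_out = 384 * 0.79675936 = 305.96 K


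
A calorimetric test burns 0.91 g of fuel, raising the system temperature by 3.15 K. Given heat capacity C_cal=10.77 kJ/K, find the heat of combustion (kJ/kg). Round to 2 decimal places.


Hc = C_cal * delta_T / m_fuel
Q_released = 10.77 * 3.15 = 33.9255 kJ
m_fuel = 0.91 g = 0.91/1000 kg = 0.000910 kg
Hc = 33.9255 / 0.000910 = 37280.77 kJ/kg


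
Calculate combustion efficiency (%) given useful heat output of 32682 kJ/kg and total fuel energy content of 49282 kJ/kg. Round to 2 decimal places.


Efficiency = (Q_useful / Q_fuel) * 100
Efficiency = (32682 / 49282) * 100
Efficiency = 0.6632 * 100 = 66.32%


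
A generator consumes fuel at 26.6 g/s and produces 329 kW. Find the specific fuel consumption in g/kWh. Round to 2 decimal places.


SFC = (mf / BP) * 3600
Rate = 26.6 / 329 = 0.080851 g/(s*kW)
SFC = 0.080851 * 3600 = 291.06 g/kWh


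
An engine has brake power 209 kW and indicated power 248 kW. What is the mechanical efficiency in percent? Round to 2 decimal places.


eta_mech = (BP / IP) * 100
Ratio = 209 / 248 = 0.8427
eta_mech = 0.8427 * 100 = 84.27%


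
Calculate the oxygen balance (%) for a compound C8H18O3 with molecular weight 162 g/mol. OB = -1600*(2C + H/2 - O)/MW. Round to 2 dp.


OB = -1600 * (2C + H/2 - O) / MW
Inner = 2*8 + 18/2 - 3 = 22.00
OB = -1600 * 22.00 / 162 = -217.28%


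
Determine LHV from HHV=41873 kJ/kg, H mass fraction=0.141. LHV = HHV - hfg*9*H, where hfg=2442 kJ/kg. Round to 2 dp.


LHV = HHV - hfg * 9 * H
Water correction = 2442 * 9 * 0.141 = 3098.898 kJ/kg
LHV = 41873 - 3098.898 = 38774.10 kJ/kg


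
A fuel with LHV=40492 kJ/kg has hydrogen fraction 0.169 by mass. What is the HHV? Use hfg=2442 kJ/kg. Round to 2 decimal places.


HHV = LHV + hfg * 9 * H
Water addition = 2442 * 9 * 0.169 = 3714.282 kJ/kg
HHV = 40492 + 3714.282 = 44206.28 kJ/kg


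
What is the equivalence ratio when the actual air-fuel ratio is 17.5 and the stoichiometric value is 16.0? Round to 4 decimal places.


phi = AFR_stoich / AFR_actual
phi = 16.0 / 17.5 = 0.9143


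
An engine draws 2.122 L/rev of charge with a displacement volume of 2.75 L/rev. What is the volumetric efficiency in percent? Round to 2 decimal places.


eta_v = (V_actual / V_disp) * 100
Ratio = 2.122 / 2.75 = 0.7716
eta_v = 0.7716 * 100 = 77.16%


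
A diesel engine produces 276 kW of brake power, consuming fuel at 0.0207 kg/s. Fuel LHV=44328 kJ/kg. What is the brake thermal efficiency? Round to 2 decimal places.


eta_BTE = (BP / (mf * LHV)) * 100
Denominator = 0.0207 * 44328 = 917.5896 kW
eta_BTE = (276 / 917.5896) * 100 = 30.08%


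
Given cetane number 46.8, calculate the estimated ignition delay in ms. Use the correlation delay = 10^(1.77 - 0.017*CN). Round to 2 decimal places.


delay = 10^(1.77 - 0.017*CN)
Exponent = 1.77 - 0.017*46.8 = 0.9744
delay = 10^0.9744 = 9.43 ms


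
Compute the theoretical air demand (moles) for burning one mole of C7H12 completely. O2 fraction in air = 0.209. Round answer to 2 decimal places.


Balanced combustion: C7H12 + 10 O2 -> 7 CO2 + 6 H2O
O2 needed = C + H/4 = 7 + 12/4 = 10.00 moles
Air moles = O2 / 0.209 = 10.00 / 0.209 = 47.85 moles air


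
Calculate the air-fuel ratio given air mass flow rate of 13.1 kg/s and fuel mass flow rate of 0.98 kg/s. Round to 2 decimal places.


AFR = m_air / m_fuel
AFR = 13.1 / 0.98 = 13.37


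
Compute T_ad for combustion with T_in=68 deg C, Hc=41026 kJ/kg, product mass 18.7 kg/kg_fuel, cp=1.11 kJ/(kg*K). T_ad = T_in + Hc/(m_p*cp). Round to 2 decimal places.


T_ad = T_in + Hc / (m_p * cp)
Denominator = 18.7 * 1.11 = 20.7570
Temperature rise = 41026 / 20.7570 = 1976.49 K
T_ad = 68 + 1976.49 = 2044.49 deg C


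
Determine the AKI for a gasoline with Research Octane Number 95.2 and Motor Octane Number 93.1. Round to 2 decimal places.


AKI = (RON + MON) / 2
AKI = (95.2 + 93.1) / 2
AKI = 188.3 / 2 = 94.15


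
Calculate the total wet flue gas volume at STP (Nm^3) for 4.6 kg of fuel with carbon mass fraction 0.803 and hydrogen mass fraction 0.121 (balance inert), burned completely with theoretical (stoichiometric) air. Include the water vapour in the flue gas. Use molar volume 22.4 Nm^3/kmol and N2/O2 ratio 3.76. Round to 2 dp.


Per kg fuel: CO2 = (C/12 kmol)*22.4 = (0.803/12)*22.4 = 1.49893 Nm^3
Per kg fuel: H2O = (H/2 kmol)*22.4 = (0.121/2)*22.4 = 1.35520 Nm^3
O2 needed per kg fuel = C/12 + H/4 = 0.803/12 + 0.121/4 = 0.09716667 kmol
Per kg fuel: N2 = O2*3.76*22.4 = 0.09716667*3.76*22.4 = 8.18377 Nm^3
Total per kg = 1.49893 + 1.35520 + 8.18377 = 11.03790 Nm^3
Total = 11.03790 * 4.6 = 50.77 Nm^3


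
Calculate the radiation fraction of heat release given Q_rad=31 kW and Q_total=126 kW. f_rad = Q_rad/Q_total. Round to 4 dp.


f_rad = Q_rad / Q_total
f_rad = 31 / 126 = 0.2460


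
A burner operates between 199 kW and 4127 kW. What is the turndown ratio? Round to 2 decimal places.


TDR = Q_max / Q_min
TDR = 4127 / 199 = 20.74


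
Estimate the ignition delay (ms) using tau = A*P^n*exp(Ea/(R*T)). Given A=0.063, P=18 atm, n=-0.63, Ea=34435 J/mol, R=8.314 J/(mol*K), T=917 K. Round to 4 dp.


tau = A * P^n * exp(Ea/(R*T))
P^n = 18^(-0.63) = 0.16187446
Ea/(R*T) = 34435/(8.314*917) = 4.516695
exp(Ea/(R*T)) = 91.532551
tau = 0.063 * 0.16187446 * 91.532551 = 0.9335 ms


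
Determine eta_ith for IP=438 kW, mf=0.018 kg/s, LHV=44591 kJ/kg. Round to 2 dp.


eta_ith = (IP / (mf * LHV)) * 100
Denominator = 0.018 * 44591 = 802.6380 kW
eta_ith = (438 / 802.6380) * 100 = 54.57%


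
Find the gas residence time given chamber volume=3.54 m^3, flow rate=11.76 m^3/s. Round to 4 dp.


tau = V / Q_flow
tau = 3.54 / 11.76 = 0.3010 s


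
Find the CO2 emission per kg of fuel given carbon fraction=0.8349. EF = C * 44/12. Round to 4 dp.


EF = C_frac * (M_CO2 / M_C)
EF = 0.8349 * (44/12)
EF = 0.8349 * 3.666667 = 3.0613 kg_CO2/kg_fuel


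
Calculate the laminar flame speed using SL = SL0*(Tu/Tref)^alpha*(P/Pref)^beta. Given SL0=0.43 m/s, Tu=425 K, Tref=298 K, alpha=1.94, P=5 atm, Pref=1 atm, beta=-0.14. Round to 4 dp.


SL = SL0 * (Tu/Tref)^alpha * (P/Pref)^beta
T ratio = 425/298 = 1.42617450
(T ratio)^alpha = 1.42617450^1.94 = 1.991109
(P/Pref)^beta = 5^(-0.14) = 0.798260
SL = 0.43 * 1.991109 * 0.798260 = 0.6835 m/s


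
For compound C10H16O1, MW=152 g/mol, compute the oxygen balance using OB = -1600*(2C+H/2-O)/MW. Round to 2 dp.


OB = -1600 * (2C + H/2 - O) / MW
Inner = 2*10 + 16/2 - 1 = 27.00
OB = -1600 * 27.00 / 152 = -284.21%


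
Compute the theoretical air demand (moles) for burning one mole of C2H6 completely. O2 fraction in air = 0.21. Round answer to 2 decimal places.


Balanced combustion: C2H6 + 3.5 O2 -> 2 CO2 + 3 H2O
O2 needed = C + H/4 = 2 + 6/4 = 3.50 moles
Air moles = O2 / 0.21 = 3.50 / 0.21 = 16.67 moles air


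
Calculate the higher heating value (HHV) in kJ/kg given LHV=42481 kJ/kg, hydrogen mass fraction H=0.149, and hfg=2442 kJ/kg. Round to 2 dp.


HHV = LHV + hfg * 9 * H
Water addition = 2442 * 9 * 0.149 = 3274.722 kJ/kg
HHV = 42481 + 3274.722 = 45755.72 kJ/kg
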